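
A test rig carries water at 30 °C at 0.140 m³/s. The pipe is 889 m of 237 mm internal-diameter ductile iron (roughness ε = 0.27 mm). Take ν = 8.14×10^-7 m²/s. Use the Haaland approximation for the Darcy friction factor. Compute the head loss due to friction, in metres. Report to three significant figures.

h_f ≈ 39.6 m

V = 4Q/(πD²) = 4·0.140/(π·0.237²) = 3.174 m/s
Re = VD/ν = 3.174·0.237/8.14×10^-7 = 9.24×10^5 → turbulent
ε/D = 0.27/237 = 0.00114
Haaland: f = 0.02058
h_f = f(L/D)V²/(2g) = 0.02058·(889/0.237)·3.174²/(2·9.81) = 39.62 m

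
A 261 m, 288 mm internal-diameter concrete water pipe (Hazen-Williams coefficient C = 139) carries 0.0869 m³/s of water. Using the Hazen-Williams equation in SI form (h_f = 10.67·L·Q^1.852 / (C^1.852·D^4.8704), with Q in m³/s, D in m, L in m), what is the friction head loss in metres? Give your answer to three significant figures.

h_f = 10.67·261·0.0869^1.852 / (139^1.852·0.288^4.8704) = 1.393 m

h_f ≈ 1.39 m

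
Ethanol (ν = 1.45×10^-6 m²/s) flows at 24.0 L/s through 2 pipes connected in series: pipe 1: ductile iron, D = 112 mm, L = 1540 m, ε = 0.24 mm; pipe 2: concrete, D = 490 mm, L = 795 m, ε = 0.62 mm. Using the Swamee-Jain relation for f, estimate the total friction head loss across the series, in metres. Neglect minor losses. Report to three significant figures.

Pipe 1: V = 2.436 m/s, Re = 1.88×10^5, ε/D = 0.00214, f = 0.02494, h_1 = f(L/D)V²/2g = 103.7 m
Pipe 2: V = 0.1273 m/s, Re = 4.30×10^4, ε/D = 0.00127, f = 0.02541, h_2 = f(L/D)V²/2g = 0.03403 m
Series → Q common, losses add: H = Σh = 103.7 m

H ≈ 104 m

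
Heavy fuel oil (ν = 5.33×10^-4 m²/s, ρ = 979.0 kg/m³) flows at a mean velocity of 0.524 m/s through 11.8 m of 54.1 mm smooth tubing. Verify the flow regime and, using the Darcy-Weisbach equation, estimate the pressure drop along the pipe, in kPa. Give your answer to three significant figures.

Re = VD/ν = 0.524·0.05410/5.33×10^-4 = 53.2 → laminar (Re < 2300)
f = 64/Re = 1.203
h_f = f(L/D)V²/(2g) = 1.203·(11.8/0.05410)·0.524²/(2·9.81) = 3.673 m
Δp = ρg·h_f = 979.0·9.81·3.673 = 35.28 kPa

Δp ≈ 35.3 kPa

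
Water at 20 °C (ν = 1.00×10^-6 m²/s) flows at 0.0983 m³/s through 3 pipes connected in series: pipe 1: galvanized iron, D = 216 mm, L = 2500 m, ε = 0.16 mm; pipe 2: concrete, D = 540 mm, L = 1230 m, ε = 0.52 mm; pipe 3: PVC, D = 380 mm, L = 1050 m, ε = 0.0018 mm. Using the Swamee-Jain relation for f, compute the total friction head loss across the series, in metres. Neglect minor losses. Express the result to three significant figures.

H ≈ 82.7 m

Pipe 1: V = 2.683 m/s, Re = 5.79×10^5, ε/D = 7.41×10^-4, f = 0.01903, h_1 = f(L/D)V²/2g = 80.80 m
Pipe 2: V = 0.4292 m/s, Re = 2.32×10^5, ε/D = 9.63×10^-4, f = 0.02086, h_2 = f(L/D)V²/2g = 0.4462 m
Pipe 3: V = 0.8668 m/s, Re = 3.29×10^5, ε/D = 4.74×10^-6, f = 0.01418, h_3 = f(L/D)V²/2g = 1.501 m
Series → Q common, losses add: H = Σh = 82.75 m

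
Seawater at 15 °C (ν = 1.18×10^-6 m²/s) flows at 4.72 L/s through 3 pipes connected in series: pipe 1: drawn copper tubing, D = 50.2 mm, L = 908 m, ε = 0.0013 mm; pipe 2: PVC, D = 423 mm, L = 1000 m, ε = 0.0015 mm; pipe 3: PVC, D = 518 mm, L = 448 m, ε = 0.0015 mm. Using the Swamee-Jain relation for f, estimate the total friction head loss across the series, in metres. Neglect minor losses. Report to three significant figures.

H ≈ 94.2 m

Pipe 1: V = 2.385 m/s, Re = 1.01×10^5, ε/D = 2.59×10^-5, f = 0.01797, h_1 = f(L/D)V²/2g = 94.21 m
Pipe 2: V = 0.03359 m/s, Re = 1.20×10^4, ε/D = 3.55×10^-6, f = 0.02946, h_2 = f(L/D)V²/2g = 0.004004 m
Pipe 3: V = 0.02240 m/s, Re = 9830, ε/D = 2.90×10^-6, f = 0.03112, h_3 = f(L/D)V²/2g = 6.882×10^-4 m
Series → Q common, losses add: H = Σh = 94.21 m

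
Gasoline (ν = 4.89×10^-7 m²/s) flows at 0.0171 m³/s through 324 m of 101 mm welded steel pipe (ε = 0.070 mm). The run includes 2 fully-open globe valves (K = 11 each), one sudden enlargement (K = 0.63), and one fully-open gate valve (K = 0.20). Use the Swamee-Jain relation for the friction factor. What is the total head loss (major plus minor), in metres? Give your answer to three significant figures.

H_L ≈ 19.4 m

V = 4Q/(πD²) = 2.134 m/s; V²/2g = 0.2322 m
Re = 4.41×10^5, ε/D = 6.93×10^-4 → f = 0.01899 (Swamee-Jain)
Major: h_f = f(L/D)·V²/2g = 0.01899·3208·0.2322 = 14.14 m
Minor: ΣK = 22.8; h_m = ΣK·V²/2g = 5.301 m
Total H_L = 14.14 + 5.301 = 19.44 m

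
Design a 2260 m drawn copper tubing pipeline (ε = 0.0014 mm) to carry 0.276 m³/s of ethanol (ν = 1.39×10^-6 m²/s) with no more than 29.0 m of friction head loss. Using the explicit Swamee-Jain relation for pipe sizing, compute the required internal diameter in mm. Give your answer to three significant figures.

D ≈ 365 mm

Swamee-Jain (Type III): D = 0.66·[ε^1.25·(LQ²/(gh_f))^4.75 + ν·Q^9.4·(L/(gh_f))^5.2]^0.04
LQ²/(gh_f) = 0.6051; L/(gh_f) = 7.944
Term 1 = ε^1.25·(…)^4.75 = 4.43×10^-9; Term 2 = ν·Q^9.4·(…)^5.2 = 3.70×10^-7
D = 0.66·(4.43×10^-9 + 3.70×10^-7)^0.04 = 0.3651 m = 365 mm
Check: V = 2.64 m/s, Re = 6.92×10^5, f = 0.01244, h_f = 27.3 m ≈ 29.0 m ✓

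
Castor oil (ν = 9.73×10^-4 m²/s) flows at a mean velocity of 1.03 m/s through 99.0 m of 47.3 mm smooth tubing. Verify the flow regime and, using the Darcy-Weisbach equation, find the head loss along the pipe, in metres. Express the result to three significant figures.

Re = VD/ν = 1.03·0.04730/9.73×10^-4 = 50.1 → laminar (Re < 2300)
f = 64/Re = 1.278
h_f = f(L/D)V²/(2g) = 1.278·(99.0/0.04730)·1.03²/(2·9.81) = 144.7 m

h_f ≈ 145 m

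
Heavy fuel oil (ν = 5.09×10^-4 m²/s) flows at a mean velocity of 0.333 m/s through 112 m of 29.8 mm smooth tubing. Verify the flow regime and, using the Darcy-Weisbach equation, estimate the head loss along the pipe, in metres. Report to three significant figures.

Re = VD/ν = 0.333·0.02980/5.09×10^-4 = 19.5 → laminar (Re < 2300)
f = 64/Re = 3.283
h_f = f(L/D)V²/(2g) = 3.283·(112/0.02980)·0.333²/(2·9.81) = 69.73 m

h_f ≈ 69.7 m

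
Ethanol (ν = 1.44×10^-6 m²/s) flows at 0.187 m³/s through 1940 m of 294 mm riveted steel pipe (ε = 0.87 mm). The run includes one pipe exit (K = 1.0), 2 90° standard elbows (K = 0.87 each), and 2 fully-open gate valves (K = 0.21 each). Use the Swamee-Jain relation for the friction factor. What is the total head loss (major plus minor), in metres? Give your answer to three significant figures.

H_L ≈ 68.6 m

V = 4Q/(πD²) = 2.755 m/s; V²/2g = 0.3867 m
Re = 5.62×10^5, ε/D = 0.00296 → f = 0.02641 (Swamee-Jain)
Major: h_f = f(L/D)·V²/2g = 0.02641·6599·0.3867 = 67.40 m
Minor: ΣK = 3.16; h_m = ΣK·V²/2g = 1.222 m
Total H_L = 67.40 + 1.222 = 68.62 m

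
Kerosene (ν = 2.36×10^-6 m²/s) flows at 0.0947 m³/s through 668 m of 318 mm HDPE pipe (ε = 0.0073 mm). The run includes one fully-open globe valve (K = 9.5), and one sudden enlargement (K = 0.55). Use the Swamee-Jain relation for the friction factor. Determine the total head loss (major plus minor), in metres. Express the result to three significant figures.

V = 4Q/(πD²) = 1.192 m/s; V²/2g = 0.07246 m
Re = 1.61×10^5, ε/D = 2.30×10^-5 → f = 0.01640 (Swamee-Jain)
Major: h_f = f(L/D)·V²/2g = 0.01640·2101·0.07246 = 2.496 m
Minor: ΣK = 10.1; h_m = ΣK·V²/2g = 0.7282 m
Total H_L = 2.496 + 0.7282 = 3.225 m

H_L ≈ 3.22 m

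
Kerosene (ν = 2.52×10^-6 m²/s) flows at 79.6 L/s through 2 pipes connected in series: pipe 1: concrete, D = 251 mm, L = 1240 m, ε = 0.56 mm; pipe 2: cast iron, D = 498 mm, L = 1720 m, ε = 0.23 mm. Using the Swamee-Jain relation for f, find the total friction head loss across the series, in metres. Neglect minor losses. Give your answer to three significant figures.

H ≈ 17.1 m

Pipe 1: V = 1.609 m/s, Re = 1.60×10^5, ε/D = 0.00223, f = 0.02533, h_1 = f(L/D)V²/2g = 16.51 m
Pipe 2: V = 0.4087 m/s, Re = 8.08×10^4, ε/D = 4.62×10^-4, f = 0.02085, h_2 = f(L/D)V²/2g = 0.6131 m
Series → Q common, losses add: H = Σh = 17.12 m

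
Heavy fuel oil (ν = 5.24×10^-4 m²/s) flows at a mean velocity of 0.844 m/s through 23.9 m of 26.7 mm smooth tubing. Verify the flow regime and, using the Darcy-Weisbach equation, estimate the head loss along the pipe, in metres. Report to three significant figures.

h_f ≈ 48.4 m

Re = VD/ν = 0.844·0.02670/5.24×10^-4 = 43.0 → laminar (Re < 2300)
f = 64/Re = 1.488
h_f = f(L/D)V²/(2g) = 1.488·(23.9/0.02670)·0.844²/(2·9.81) = 48.36 m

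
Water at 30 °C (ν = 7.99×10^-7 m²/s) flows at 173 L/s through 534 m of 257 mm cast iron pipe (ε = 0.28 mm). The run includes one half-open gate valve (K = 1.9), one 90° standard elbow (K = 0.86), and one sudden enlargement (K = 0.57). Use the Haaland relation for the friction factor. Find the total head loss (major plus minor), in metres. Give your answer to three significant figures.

H_L ≈ 25.8 m

V = 4Q/(πD²) = 3.335 m/s; V²/2g = 0.5669 m
Re = 1.07×10^6, ε/D = 0.00109 → f = 0.02033 (Haaland)
Major: h_f = f(L/D)·V²/2g = 0.02033·2078·0.5669 = 23.94 m
Minor: ΣK = 3.33; h_m = ΣK·V²/2g = 1.888 m
Total H_L = 23.94 + 1.888 = 25.83 m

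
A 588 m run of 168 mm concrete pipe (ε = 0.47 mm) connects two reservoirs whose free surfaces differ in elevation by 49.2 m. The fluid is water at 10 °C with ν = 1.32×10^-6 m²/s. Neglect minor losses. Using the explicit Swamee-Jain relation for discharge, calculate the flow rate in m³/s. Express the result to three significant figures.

Q ≈ 0.0722 m³/s

Swamee-Jain (Type II): Q = -0.965·√(gD⁵h_f/L)·ln[ε/(3.7D) + √(3.17ν²L/(gD³h_f))]
√(gD⁵h_f/L) = √(9.81·0.168⁵·49.2/588) = 0.01048
ε/(3.7D) = 7.56×10^-4; √(3.17ν²L/(gD³h_f)) = 3.77×10^-5
Q = -0.965·0.01048·ln(7.938×10^-4) = 0.07220 m³/s
Check: V = 3.26 m/s, Re = 4.15×10^5, f = 0.02613, h_f = 49.4 m ≈ 49.2 m ✓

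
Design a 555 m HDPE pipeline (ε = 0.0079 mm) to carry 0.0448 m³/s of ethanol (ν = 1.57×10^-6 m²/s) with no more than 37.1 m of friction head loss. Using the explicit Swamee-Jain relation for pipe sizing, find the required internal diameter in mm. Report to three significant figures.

Swamee-Jain (Type III): D = 0.66·[ε^1.25·(LQ²/(gh_f))^4.75 + ν·Q^9.4·(L/(gh_f))^5.2]^0.04
LQ²/(gh_f) = 0.003061; L/(gh_f) = 1.525
Term 1 = ε^1.25·(…)^4.75 = 4.78×10^-19; Term 2 = ν·Q^9.4·(…)^5.2 = 2.96×10^-18
D = 0.66·(4.78×10^-19 + 2.96×10^-18)^0.04 = 0.1321 m = 132 mm
Check: V = 3.27 m/s, Re = 2.75×10^5, f = 0.01524, h_f = 34.8 m ≈ 37.1 m ✓

D ≈ 132 mm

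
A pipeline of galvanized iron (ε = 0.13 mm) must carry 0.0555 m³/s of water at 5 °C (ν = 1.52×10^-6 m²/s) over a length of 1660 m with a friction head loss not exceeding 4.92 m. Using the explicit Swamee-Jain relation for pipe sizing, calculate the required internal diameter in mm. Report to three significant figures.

Swamee-Jain (Type III): D = 0.66·[ε^1.25·(LQ²/(gh_f))^4.75 + ν·Q^9.4·(L/(gh_f))^5.2]^0.04
LQ²/(gh_f) = 0.1059; L/(gh_f) = 34.39
Term 1 = ε^1.25·(…)^4.75 = 3.25×10^-10; Term 2 = ν·Q^9.4·(…)^5.2 = 2.33×10^-10
D = 0.66·(3.25×10^-10 + 2.33×10^-10)^0.04 = 0.2815 m = 281 mm
Check: V = 0.892 m/s, Re = 1.65×10^5, f = 0.01909, h_f = 4.57 m ≈ 4.92 m ✓

D ≈ 281 mm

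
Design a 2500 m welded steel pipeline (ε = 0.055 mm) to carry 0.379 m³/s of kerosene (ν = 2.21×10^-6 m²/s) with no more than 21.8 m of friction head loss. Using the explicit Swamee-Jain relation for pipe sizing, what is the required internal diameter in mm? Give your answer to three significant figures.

D ≈ 463 mm

Swamee-Jain (Type III): D = 0.66·[ε^1.25·(LQ²/(gh_f))^4.75 + ν·Q^9.4·(L/(gh_f))^5.2]^0.04
LQ²/(gh_f) = 1.679; L/(gh_f) = 11.69
Term 1 = ε^1.25·(…)^4.75 = 5.55×10^-5; Term 2 = ν·Q^9.4·(…)^5.2 = 8.63×10^-5
D = 0.66·(5.55×10^-5 + 8.63×10^-5)^0.04 = 0.4630 m = 463 mm
Check: V = 2.25 m/s, Re = 4.72×10^5, f = 0.01478, h_f = 20.6 m ≈ 21.8 m ✓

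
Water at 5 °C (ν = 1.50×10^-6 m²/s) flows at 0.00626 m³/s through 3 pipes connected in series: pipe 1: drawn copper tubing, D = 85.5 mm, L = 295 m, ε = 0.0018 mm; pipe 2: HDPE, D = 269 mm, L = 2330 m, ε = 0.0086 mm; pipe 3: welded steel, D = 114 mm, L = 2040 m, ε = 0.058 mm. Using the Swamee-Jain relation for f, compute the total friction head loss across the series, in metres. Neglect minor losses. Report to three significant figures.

H ≈ 12.2 m

Pipe 1: V = 1.090 m/s, Re = 6.21×10^4, ε/D = 2.11×10^-5, f = 0.01988, h_1 = f(L/D)V²/2g = 4.156 m
Pipe 2: V = 0.1101 m/s, Re = 1.98×10^4, ε/D = 3.20×10^-5, f = 0.02597, h_2 = f(L/D)V²/2g = 0.1391 m
Pipe 3: V = 0.6133 m/s, Re = 4.66×10^4, ε/D = 5.09×10^-4, f = 0.02292, h_3 = f(L/D)V²/2g = 7.864 m
Series → Q common, losses add: H = Σh = 12.16 m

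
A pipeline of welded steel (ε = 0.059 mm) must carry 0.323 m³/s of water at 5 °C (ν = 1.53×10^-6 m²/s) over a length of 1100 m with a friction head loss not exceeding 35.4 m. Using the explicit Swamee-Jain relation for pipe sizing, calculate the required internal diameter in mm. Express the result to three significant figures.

Swamee-Jain (Type III): D = 0.66·[ε^1.25·(LQ²/(gh_f))^4.75 + ν·Q^9.4·(L/(gh_f))^5.2]^0.04
LQ²/(gh_f) = 0.3305; L/(gh_f) = 3.168
Term 1 = ε^1.25·(…)^4.75 = 2.69×10^-8; Term 2 = ν·Q^9.4·(…)^5.2 = 1.50×10^-8
D = 0.66·(2.69×10^-8 + 1.50×10^-8)^0.04 = 0.3345 m = 335 mm
Check: V = 3.68 m/s, Re = 8.04×10^5, f = 0.01471, h_f = 33.3 m ≈ 35.4 m ✓

D ≈ 335 mm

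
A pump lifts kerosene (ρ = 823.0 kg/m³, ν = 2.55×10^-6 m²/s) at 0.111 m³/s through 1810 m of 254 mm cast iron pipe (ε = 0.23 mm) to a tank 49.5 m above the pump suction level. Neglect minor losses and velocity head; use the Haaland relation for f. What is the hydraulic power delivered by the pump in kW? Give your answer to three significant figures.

P_hyd ≈ 76.3 kW

V = 4Q/(πD²) = 2.191 m/s; Re = 2.18×10^5; ε/D = 9.06×10^-4; f = 0.02043
h_f = f(L/D)V²/2g = 35.60 m
Total head H = z + h_f = 49.5 + 35.60 = 85.10 m
P_hyd = ρgQH = 823.0·9.81·0.111·85.10 = 76.27 kW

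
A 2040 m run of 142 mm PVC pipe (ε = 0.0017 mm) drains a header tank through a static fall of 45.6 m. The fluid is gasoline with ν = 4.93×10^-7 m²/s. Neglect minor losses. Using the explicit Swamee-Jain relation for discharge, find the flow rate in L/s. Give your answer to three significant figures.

Q ≈ 34.9 L/s

Swamee-Jain (Type II): Q = -0.965·√(gD⁵h_f/L)·ln[ε/(3.7D) + √(3.17ν²L/(gD³h_f))]
√(gD⁵h_f/L) = √(9.81·0.142⁵·45.6/2040) = 0.003558
ε/(3.7D) = 3.24×10^-6; √(3.17ν²L/(gD³h_f)) = 3.50×10^-5
Q = -0.965·0.003558·ln(3.827×10^-5) = 0.03492 m³/s
Check: V = 2.21 m/s, Re = 6.35×10^5, f = 0.01277, h_f = 45.5 m ≈ 45.6 m ✓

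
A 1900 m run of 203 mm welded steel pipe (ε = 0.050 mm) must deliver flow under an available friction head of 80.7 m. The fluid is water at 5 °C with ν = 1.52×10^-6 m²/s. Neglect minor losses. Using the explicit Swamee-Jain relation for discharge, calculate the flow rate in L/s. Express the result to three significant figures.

Swamee-Jain (Type II): Q = -0.965·√(gD⁵h_f/L)·ln[ε/(3.7D) + √(3.17ν²L/(gD³h_f))]
√(gD⁵h_f/L) = √(9.81·0.203⁵·80.7/1900) = 0.01198
ε/(3.7D) = 6.66×10^-5; √(3.17ν²L/(gD³h_f)) = 4.58×10^-5
Q = -0.965·0.01198·ln(1.124×10^-4) = 0.1052 m³/s
Check: V = 3.25 m/s, Re = 4.34×10^5, f = 0.01611, h_f = 81.1 m ≈ 80.7 m ✓

Q ≈ 105 L/s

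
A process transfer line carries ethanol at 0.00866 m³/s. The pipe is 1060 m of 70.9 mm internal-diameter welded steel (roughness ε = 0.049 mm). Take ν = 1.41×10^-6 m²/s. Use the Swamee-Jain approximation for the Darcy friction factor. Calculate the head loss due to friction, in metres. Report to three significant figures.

V = 4Q/(πD²) = 4·0.00866/(π·0.0709²) = 2.193 m/s
Re = VD/ν = 2.193·0.0709/1.41×10^-6 = 1.10×10^5 → turbulent
ε/D = 0.049/70.9 = 6.91×10^-4
Swamee-Jain: f = 0.02098
h_f = f(L/D)V²/(2g) = 0.02098·(1060/0.0709)·2.193²/(2·9.81) = 76.91 m

h_f ≈ 76.9 m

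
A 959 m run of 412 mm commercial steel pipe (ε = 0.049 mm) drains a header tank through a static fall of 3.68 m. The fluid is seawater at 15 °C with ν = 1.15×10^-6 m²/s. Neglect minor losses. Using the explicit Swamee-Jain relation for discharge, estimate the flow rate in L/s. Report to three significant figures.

Q ≈ 195 L/s

Swamee-Jain (Type II): Q = -0.965·√(gD⁵h_f/L)·ln[ε/(3.7D) + √(3.17ν²L/(gD³h_f))]
√(gD⁵h_f/L) = √(9.81·0.412⁵·3.68/959) = 0.02114
ε/(3.7D) = 3.21×10^-5; √(3.17ν²L/(gD³h_f)) = 3.99×10^-5
Q = -0.965·0.02114·ln(7.205×10^-5) = 0.1946 m³/s
Check: V = 1.46 m/s, Re = 5.23×10^5, f = 0.01461, h_f = 3.69 m ≈ 3.68 m ✓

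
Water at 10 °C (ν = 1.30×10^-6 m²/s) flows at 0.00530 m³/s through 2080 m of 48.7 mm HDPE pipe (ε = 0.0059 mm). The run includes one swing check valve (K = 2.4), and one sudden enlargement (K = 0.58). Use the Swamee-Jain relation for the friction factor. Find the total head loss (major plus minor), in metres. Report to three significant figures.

V = 4Q/(πD²) = 2.845 m/s; V²/2g = 0.4126 m
Re = 1.07×10^5, ε/D = 1.21×10^-4 → f = 0.01836 (Swamee-Jain)
Major: h_f = f(L/D)·V²/2g = 0.01836·42710·0.4126 = 323.6 m
Minor: ΣK = 2.98; h_m = ΣK·V²/2g = 1.230 m
Total H_L = 323.6 + 1.230 = 324.8 m

H_L ≈ 325 m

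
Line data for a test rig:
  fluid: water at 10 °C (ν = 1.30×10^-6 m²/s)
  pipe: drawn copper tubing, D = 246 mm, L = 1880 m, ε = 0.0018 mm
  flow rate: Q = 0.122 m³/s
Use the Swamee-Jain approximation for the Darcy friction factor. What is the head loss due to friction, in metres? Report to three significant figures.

h_f ≈ 34.1 m

V = 4Q/(πD²) = 4·0.122/(π·0.246²) = 2.567 m/s
Re = VD/ν = 2.567·0.246/1.30×10^-6 = 4.86×10^5 → turbulent
ε/D = 0.0018/246 = 7.32×10^-6
Swamee-Jain: f = 0.01327
h_f = f(L/D)V²/(2g) = 0.01327·(1880/0.246)·2.567²/(2·9.81) = 34.07 m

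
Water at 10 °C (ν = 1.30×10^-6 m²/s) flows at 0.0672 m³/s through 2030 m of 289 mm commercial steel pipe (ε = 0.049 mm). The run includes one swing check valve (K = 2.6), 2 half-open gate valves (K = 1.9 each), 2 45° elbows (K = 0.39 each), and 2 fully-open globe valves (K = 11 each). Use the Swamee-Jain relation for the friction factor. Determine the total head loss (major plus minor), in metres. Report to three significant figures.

V = 4Q/(πD²) = 1.024 m/s; V²/2g = 0.05349 m
Re = 2.28×10^5, ε/D = 1.70×10^-4 → f = 0.01662 (Swamee-Jain)
Major: h_f = f(L/D)·V²/2g = 0.01662·7024·0.05349 = 6.245 m
Minor: ΣK = 29.2; h_m = ΣK·V²/2g = 1.561 m
Total H_L = 6.245 + 1.561 = 7.806 m

H_L ≈ 7.81 m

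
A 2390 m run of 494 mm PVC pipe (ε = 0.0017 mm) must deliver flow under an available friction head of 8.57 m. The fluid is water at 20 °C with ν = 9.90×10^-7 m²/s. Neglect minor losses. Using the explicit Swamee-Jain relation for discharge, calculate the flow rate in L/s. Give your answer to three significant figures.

Q ≈ 325 L/s

Swamee-Jain (Type II): Q = -0.965·√(gD⁵h_f/L)·ln[ε/(3.7D) + √(3.17ν²L/(gD³h_f))]
√(gD⁵h_f/L) = √(9.81·0.494⁵·8.57/2390) = 0.03217
ε/(3.7D) = 9.30×10^-7; √(3.17ν²L/(gD³h_f)) = 2.71×10^-5
Q = -0.965·0.03217·ln(2.800×10^-5) = 0.3254 m³/s
Check: V = 1.70 m/s, Re = 8.47×10^5, f = 0.01202, h_f = 8.54 m ≈ 8.57 m ✓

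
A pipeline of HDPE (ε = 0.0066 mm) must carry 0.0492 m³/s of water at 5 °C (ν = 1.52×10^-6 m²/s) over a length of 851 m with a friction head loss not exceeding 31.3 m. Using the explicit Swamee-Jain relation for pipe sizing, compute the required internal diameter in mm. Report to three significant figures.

Swamee-Jain (Type III): D = 0.66·[ε^1.25·(LQ²/(gh_f))^4.75 + ν·Q^9.4·(L/(gh_f))^5.2]^0.04
LQ²/(gh_f) = 0.006709; L/(gh_f) = 2.772
Term 1 = ε^1.25·(…)^4.75 = 1.59×10^-17; Term 2 = ν·Q^9.4·(…)^5.2 = 1.54×10^-16
D = 0.66·(1.59×10^-17 + 1.54×10^-16)^0.04 = 0.1544 m = 154 mm
Check: V = 2.63 m/s, Re = 2.67×10^5, f = 0.01515, h_f = 29.3 m ≈ 31.3 m ✓

D ≈ 154 mm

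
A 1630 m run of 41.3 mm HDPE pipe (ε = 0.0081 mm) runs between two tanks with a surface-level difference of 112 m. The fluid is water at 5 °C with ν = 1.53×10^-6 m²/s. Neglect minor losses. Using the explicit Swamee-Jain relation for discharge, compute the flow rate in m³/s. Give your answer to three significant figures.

Swamee-Jain (Type II): Q = -0.965·√(gD⁵h_f/L)·ln[ε/(3.7D) + √(3.17ν²L/(gD³h_f))]
√(gD⁵h_f/L) = √(9.81·0.0413⁵·112/1630) = 2.846×10^-4
ε/(3.7D) = 5.30×10^-5; √(3.17ν²L/(gD³h_f)) = 3.95×10^-4
Q = -0.965·2.846×10^-4·ln(4.483×10^-4) = 0.002117 m³/s
Check: V = 1.58 m/s, Re = 4.27×10^4, f = 0.02224, h_f = 112 m ≈ 112 m ✓

Q ≈ 0.00212 m³/s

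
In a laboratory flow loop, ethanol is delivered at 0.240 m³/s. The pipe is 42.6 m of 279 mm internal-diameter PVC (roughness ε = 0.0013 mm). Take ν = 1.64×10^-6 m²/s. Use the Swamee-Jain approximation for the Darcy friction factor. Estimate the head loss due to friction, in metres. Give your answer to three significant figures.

h_f ≈ 1.50 m

V = 4Q/(πD²) = 4·0.240/(π·0.279²) = 3.926 m/s
Re = VD/ν = 3.926·0.279/1.64×10^-6 = 6.68×10^5 → turbulent
ε/D = 0.0013/279 = 4.66×10^-6
Swamee-Jain: f = 0.01253
h_f = f(L/D)V²/(2g) = 0.01253·(42.6/0.279)·3.926²/(2·9.81) = 1.503 m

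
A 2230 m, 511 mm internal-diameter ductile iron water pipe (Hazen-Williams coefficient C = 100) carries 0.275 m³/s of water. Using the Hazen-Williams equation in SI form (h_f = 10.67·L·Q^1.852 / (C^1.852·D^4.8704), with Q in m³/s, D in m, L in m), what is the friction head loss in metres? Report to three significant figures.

h_f ≈ 11.3 m

h_f = 10.67·2230·0.275^1.852 / (100^1.852·0.511^4.8704) = 11.33 m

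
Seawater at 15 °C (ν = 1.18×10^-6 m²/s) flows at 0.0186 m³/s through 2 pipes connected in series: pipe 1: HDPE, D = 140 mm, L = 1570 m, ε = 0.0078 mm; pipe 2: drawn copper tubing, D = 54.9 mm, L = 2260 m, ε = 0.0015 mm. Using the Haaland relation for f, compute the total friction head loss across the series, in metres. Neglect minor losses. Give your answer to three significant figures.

Pipe 1: V = 1.208 m/s, Re = 1.43×10^5, ε/D = 5.57×10^-5, f = 0.01685, h_1 = f(L/D)V²/2g = 14.06 m
Pipe 2: V = 7.857 m/s, Re = 3.66×10^5, ε/D = 2.73×10^-5, f = 0.01409, h_2 = f(L/D)V²/2g = 1825 m
Series → Q common, losses add: H = Σh = 1839 m

H ≈ 1840 m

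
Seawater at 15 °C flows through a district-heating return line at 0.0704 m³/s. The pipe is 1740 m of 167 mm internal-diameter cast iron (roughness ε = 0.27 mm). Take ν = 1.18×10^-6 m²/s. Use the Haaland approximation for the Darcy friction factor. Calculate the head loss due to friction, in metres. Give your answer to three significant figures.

h_f ≈ 124 m

V = 4Q/(πD²) = 4·0.0704/(π·0.167²) = 3.214 m/s
Re = VD/ν = 3.214·0.167/1.18×10^-6 = 4.55×10^5 → turbulent
ε/D = 0.27/167 = 0.00162
Haaland: f = 0.02260
h_f = f(L/D)V²/(2g) = 0.02260·(1740/0.167)·3.214²/(2·9.81) = 124.0 m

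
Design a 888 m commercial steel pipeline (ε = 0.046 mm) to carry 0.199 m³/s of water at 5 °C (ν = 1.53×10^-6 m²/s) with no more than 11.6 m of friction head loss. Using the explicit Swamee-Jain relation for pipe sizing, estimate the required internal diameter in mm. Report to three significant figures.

Swamee-Jain (Type III): D = 0.66·[ε^1.25·(LQ²/(gh_f))^4.75 + ν·Q^9.4·(L/(gh_f))^5.2]^0.04
LQ²/(gh_f) = 0.3090; L/(gh_f) = 7.803
Term 1 = ε^1.25·(…)^4.75 = 1.43×10^-8; Term 2 = ν·Q^9.4·(…)^5.2 = 1.71×10^-8
D = 0.66·(1.43×10^-8 + 1.71×10^-8)^0.04 = 0.3307 m = 331 mm
Check: V = 2.32 m/s, Re = 5.01×10^5, f = 0.01490, h_f = 10.9 m ≈ 11.6 m ✓

D ≈ 331 mm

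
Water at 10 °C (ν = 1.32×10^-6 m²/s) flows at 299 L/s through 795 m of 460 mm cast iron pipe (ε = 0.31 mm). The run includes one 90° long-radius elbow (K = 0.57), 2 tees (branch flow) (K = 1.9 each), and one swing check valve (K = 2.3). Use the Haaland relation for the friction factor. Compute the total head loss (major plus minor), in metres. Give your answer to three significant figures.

V = 4Q/(πD²) = 1.799 m/s; V²/2g = 0.1650 m
Re = 6.27×10^5, ε/D = 6.74×10^-4 → f = 0.01847 (Haaland)
Major: h_f = f(L/D)·V²/2g = 0.01847·1728·0.1650 = 5.266 m
Minor: ΣK = 6.67; h_m = ΣK·V²/2g = 1.100 m
Total H_L = 5.266 + 1.100 = 6.366 m

H_L ≈ 6.37 m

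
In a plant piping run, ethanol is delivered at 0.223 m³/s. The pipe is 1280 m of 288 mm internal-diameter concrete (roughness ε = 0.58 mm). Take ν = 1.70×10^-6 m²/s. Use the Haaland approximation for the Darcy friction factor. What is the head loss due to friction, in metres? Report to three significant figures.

h_f ≈ 63.1 m

V = 4Q/(πD²) = 4·0.223/(π·0.288²) = 3.423 m/s
Re = VD/ν = 3.423·0.288/1.70×10^-6 = 5.80×10^5 → turbulent
ε/D = 0.58/288 = 0.00201
Haaland: f = 0.02379
h_f = f(L/D)V²/(2g) = 0.02379·(1280/0.288)·3.423²/(2·9.81) = 63.14 m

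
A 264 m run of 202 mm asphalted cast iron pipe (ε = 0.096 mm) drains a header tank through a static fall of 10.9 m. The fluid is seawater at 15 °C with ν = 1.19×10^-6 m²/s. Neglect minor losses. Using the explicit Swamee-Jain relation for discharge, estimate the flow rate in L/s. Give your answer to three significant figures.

Swamee-Jain (Type II): Q = -0.965·√(gD⁵h_f/L)·ln[ε/(3.7D) + √(3.17ν²L/(gD³h_f))]
√(gD⁵h_f/L) = √(9.81·0.202⁵·10.9/264) = 0.01167
ε/(3.7D) = 1.28×10^-4; √(3.17ν²L/(gD³h_f)) = 3.67×10^-5
Q = -0.965·0.01167·ln(1.651×10^-4) = 0.09809 m³/s
Check: V = 3.06 m/s, Re = 5.20×10^5, f = 0.01759, h_f = 11.0 m ≈ 10.9 m ✓

Q ≈ 98.1 L/s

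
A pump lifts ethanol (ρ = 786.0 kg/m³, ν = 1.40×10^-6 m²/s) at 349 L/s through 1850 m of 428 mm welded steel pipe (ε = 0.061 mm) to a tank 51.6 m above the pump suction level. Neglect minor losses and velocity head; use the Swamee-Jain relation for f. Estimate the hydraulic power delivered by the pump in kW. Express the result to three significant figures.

V = 4Q/(πD²) = 2.426 m/s; Re = 7.42×10^5; ε/D = 1.43×10^-4; f = 0.01441
h_f = f(L/D)V²/2g = 18.68 m
Total head H = z + h_f = 51.6 + 18.68 = 70.28 m
P_hyd = ρgQH = 786.0·9.81·0.349·70.28 = 189.1 kW

P_hyd ≈ 189 kW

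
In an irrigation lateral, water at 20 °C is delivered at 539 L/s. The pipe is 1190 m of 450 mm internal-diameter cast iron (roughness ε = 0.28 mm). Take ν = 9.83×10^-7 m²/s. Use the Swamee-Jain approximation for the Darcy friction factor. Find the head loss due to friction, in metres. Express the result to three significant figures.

V = 4Q/(πD²) = 4·0.539/(π·0.450²) = 3.389 m/s
Re = VD/ν = 3.389·0.450/9.83×10^-7 = 1.55×10^6 → turbulent
ε/D = 0.28/450 = 6.22×10^-4
Swamee-Jain: f = 0.01791
h_f = f(L/D)V²/(2g) = 0.01791·(1190/0.450)·3.389²/(2·9.81) = 27.72 m

h_f ≈ 27.7 m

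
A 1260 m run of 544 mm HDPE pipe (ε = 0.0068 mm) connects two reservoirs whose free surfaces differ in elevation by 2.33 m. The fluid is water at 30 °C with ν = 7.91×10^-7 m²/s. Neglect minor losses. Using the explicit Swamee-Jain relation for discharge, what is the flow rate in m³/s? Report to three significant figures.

Swamee-Jain (Type II): Q = -0.965·√(gD⁵h_f/L)·ln[ε/(3.7D) + √(3.17ν²L/(gD³h_f))]
√(gD⁵h_f/L) = √(9.81·0.544⁵·2.33/1260) = 0.02940
ε/(3.7D) = 3.38×10^-6; √(3.17ν²L/(gD³h_f)) = 2.61×10^-5
Q = -0.965·0.02940·ln(2.944×10^-5) = 0.2960 m³/s
Check: V = 1.27 m/s, Re = 8.76×10^5, f = 0.01215, h_f = 2.33 m ≈ 2.33 m ✓

Q ≈ 0.296 m³/s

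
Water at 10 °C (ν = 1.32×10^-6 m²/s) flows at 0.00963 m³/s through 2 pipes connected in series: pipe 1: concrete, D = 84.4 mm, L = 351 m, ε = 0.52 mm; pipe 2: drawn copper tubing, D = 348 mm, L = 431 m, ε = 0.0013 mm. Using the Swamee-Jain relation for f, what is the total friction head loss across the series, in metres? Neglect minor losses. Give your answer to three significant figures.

H ≈ 21.0 m

Pipe 1: V = 1.721 m/s, Re = 1.10×10^5, ε/D = 0.00616, f = 0.03337, h_1 = f(L/D)V²/2g = 20.96 m
Pipe 2: V = 0.1012 m/s, Re = 2.67×10^4, ε/D = 3.74×10^-6, f = 0.02405, h_2 = f(L/D)V²/2g = 0.01556 m
Series → Q common, losses add: H = Σh = 20.97 m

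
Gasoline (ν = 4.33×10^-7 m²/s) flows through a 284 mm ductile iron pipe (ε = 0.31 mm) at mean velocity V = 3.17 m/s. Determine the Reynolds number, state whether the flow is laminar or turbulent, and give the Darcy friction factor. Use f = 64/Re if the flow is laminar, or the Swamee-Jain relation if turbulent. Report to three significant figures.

Re = VD/ν = 3.170·0.284/4.33×10^-7 = 2.08×10^6
Re > 4000 → turbulent; ε/D = 0.00109
Swamee-Jain: f = 0.02026

Re ≈ 2.08×10^6; turbulent; f ≈ 0.0203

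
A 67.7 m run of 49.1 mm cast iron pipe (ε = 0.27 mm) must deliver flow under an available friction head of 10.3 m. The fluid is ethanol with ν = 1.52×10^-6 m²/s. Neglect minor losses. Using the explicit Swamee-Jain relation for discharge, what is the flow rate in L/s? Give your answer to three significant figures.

Swamee-Jain (Type II): Q = -0.965·√(gD⁵h_f/L)·ln[ε/(3.7D) + √(3.17ν²L/(gD³h_f))]
√(gD⁵h_f/L) = √(9.81·0.0491⁵·10.3/67.7) = 6.526×10^-4
ε/(3.7D) = 0.00149; √(3.17ν²L/(gD³h_f)) = 2.04×10^-4
Q = -0.965·6.526×10^-4·ln(0.001690) = 0.004020 m³/s
Check: V = 2.12 m/s, Re = 6.86×10^4, f = 0.03284, h_f = 10.4 m ≈ 10.3 m ✓

Q ≈ 4.02 L/s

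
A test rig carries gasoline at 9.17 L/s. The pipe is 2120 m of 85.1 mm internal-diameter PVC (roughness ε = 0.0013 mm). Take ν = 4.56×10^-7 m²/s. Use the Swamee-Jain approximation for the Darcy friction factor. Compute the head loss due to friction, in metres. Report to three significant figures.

V = 4Q/(πD²) = 4·0.00917/(π·0.0851²) = 1.612 m/s
Re = VD/ν = 1.612·0.0851/4.56×10^-7 = 3.01×10^5 → turbulent
ε/D = 0.0013/85.1 = 1.53×10^-5
Swamee-Jain: f = 0.01455
h_f = f(L/D)V²/(2g) = 0.01455·(2120/0.0851)·1.612²/(2·9.81) = 48.00 m

h_f ≈ 48.0 m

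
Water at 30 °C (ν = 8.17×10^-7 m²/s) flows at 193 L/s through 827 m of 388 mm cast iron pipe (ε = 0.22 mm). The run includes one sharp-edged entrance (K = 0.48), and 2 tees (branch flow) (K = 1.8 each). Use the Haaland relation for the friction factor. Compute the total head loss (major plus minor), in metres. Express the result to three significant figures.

H_L ≈ 5.69 m

V = 4Q/(πD²) = 1.632 m/s; V²/2g = 0.1358 m
Re = 7.75×10^5, ε/D = 5.67×10^-4 → f = 0.01773 (Haaland)
Major: h_f = f(L/D)·V²/2g = 0.01773·2131·0.1358 = 5.131 m
Minor: ΣK = 4.08; h_m = ΣK·V²/2g = 0.5541 m
Total H_L = 5.131 + 0.5541 = 5.686 m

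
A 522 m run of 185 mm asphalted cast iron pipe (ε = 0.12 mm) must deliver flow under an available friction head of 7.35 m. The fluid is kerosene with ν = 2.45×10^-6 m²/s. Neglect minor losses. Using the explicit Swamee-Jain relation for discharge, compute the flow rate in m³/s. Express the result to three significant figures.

Swamee-Jain (Type II): Q = -0.965·√(gD⁵h_f/L)·ln[ε/(3.7D) + √(3.17ν²L/(gD³h_f))]
√(gD⁵h_f/L) = √(9.81·0.185⁵·7.35/522) = 0.005471
ε/(3.7D) = 1.75×10^-4; √(3.17ν²L/(gD³h_f)) = 1.48×10^-4
Q = -0.965·0.005471·ln(3.228×10^-4) = 0.04244 m³/s
Check: V = 1.58 m/s, Re = 1.19×10^5, f = 0.02063, h_f = 7.40 m ≈ 7.35 m ✓

Q ≈ 0.0424 m³/s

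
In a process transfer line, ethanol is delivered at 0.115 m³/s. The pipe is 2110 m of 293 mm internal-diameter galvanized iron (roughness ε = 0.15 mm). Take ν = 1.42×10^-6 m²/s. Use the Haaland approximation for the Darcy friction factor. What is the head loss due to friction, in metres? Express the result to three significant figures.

V = 4Q/(πD²) = 4·0.115/(π·0.293²) = 1.706 m/s
Re = VD/ν = 1.706·0.293/1.42×10^-6 = 3.52×10^5 → turbulent
ε/D = 0.15/293 = 5.12×10^-4
Haaland: f = 0.01797
h_f = f(L/D)V²/(2g) = 0.01797·(2110/0.293)·1.706²/(2·9.81) = 19.18 m

h_f ≈ 19.2 m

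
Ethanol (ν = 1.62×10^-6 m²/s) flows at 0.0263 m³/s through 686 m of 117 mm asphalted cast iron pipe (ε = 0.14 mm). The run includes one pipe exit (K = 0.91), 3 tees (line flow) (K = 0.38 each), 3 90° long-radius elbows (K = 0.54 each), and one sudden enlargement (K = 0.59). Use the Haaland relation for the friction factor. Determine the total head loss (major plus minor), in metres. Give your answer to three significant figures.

H_L ≈ 40.3 m

V = 4Q/(πD²) = 2.446 m/s; V²/2g = 0.3050 m
Re = 1.77×10^5, ε/D = 0.00120 → f = 0.02180 (Haaland)
Major: h_f = f(L/D)·V²/2g = 0.02180·5863·0.3050 = 38.98 m
Minor: ΣK = 4.26; h_m = ΣK·V²/2g = 1.299 m
Total H_L = 38.98 + 1.299 = 40.28 m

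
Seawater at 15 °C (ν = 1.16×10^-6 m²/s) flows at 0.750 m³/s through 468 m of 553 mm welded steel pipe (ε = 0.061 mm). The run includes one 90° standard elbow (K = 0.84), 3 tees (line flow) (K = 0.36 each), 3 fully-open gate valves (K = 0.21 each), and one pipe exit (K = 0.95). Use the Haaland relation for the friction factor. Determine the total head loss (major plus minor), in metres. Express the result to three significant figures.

H_L ≈ 7.26 m

V = 4Q/(πD²) = 3.123 m/s; V²/2g = 0.4970 m
Re = 1.49×10^6, ε/D = 1.10×10^-4 → f = 0.01312 (Haaland)
Major: h_f = f(L/D)·V²/2g = 0.01312·846.3·0.4970 = 5.518 m
Minor: ΣK = 3.50; h_m = ΣK·V²/2g = 1.739 m
Total H_L = 5.518 + 1.739 = 7.257 m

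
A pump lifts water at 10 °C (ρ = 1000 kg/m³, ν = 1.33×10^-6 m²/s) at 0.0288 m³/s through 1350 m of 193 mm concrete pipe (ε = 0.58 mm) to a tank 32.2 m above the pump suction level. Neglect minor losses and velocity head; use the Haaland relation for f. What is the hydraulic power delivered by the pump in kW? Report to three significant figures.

P_hyd ≈ 11.7 kW

V = 4Q/(πD²) = 0.9844 m/s; Re = 1.43×10^5; ε/D = 0.00301; f = 0.02706
h_f = f(L/D)V²/2g = 9.350 m
Total head H = z + h_f = 32.2 + 9.350 = 41.55 m
P_hyd = ρgQH = 1000·9.81·0.0288·41.55 = 11.74 kW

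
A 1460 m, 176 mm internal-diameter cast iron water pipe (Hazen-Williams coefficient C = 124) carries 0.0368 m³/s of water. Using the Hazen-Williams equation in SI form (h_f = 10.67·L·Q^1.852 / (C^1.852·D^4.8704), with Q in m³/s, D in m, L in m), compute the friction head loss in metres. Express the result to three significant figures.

h_f = 10.67·1460·0.0368^1.852 / (124^1.852·0.176^4.8704) = 21.58 m

h_f ≈ 21.6 m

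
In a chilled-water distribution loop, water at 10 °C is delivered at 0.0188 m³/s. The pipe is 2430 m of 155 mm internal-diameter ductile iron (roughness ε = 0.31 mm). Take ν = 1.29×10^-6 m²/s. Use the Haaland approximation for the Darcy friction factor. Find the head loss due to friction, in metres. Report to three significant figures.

V = 4Q/(πD²) = 4·0.0188/(π·0.155²) = 0.9963 m/s
Re = VD/ν = 0.9963·0.155/1.29×10^-6 = 1.20×10^5 → turbulent
ε/D = 0.31/155 = 0.00200
Haaland: f = 0.02474
h_f = f(L/D)V²/(2g) = 0.02474·(2430/0.155)·0.9963²/(2·9.81) = 19.63 m

h_f ≈ 19.6 m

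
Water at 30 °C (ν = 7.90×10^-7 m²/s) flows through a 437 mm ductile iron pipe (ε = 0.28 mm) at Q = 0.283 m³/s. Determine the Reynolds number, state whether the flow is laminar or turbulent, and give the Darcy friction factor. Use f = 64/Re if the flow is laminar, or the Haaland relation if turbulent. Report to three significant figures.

Re ≈ 1.04×10^6; turbulent; f ≈ 0.0181

V = 4Q/(πD²) = 1.887 m/s
Re = VD/ν = 1.887·0.437/7.90×10^-7 = 1.04×10^6
Re > 4000 → turbulent; ε/D = 6.41×10^-4
Haaland: f = 0.01806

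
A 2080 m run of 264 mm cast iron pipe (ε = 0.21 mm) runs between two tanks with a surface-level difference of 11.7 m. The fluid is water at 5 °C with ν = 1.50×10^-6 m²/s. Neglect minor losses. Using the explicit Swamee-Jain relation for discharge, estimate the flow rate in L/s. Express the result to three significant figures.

Swamee-Jain (Type II): Q = -0.965·√(gD⁵h_f/L)·ln[ε/(3.7D) + √(3.17ν²L/(gD³h_f))]
√(gD⁵h_f/L) = √(9.81·0.264⁵·11.7/2080) = 0.008412
ε/(3.7D) = 2.15×10^-4; √(3.17ν²L/(gD³h_f)) = 8.38×10^-5
Q = -0.965·0.008412·ln(2.988×10^-4) = 0.06588 m³/s
Check: V = 1.20 m/s, Re = 2.12×10^5, f = 0.02026, h_f = 11.8 m ≈ 11.7 m ✓

Q ≈ 65.9 L/s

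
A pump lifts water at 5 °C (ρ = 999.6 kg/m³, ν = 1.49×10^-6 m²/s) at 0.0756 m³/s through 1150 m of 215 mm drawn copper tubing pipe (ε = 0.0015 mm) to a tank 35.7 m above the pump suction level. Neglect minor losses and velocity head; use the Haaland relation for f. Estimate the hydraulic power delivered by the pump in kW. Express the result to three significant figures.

P_hyd ≈ 39.1 kW

V = 4Q/(πD²) = 2.082 m/s; Re = 3.00×10^5; ε/D = 6.98×10^-6; f = 0.01439
h_f = f(L/D)V²/2g = 17.02 m
Total head H = z + h_f = 35.7 + 17.02 = 52.72 m
P_hyd = ρgQH = 999.6·9.81·0.0756·52.72 = 39.08 kW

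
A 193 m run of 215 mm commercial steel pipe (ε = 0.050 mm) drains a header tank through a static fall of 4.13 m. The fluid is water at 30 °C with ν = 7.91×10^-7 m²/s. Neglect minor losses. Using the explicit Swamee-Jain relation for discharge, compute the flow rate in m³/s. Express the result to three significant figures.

Q ≈ 0.0879 m³/s

Swamee-Jain (Type II): Q = -0.965·√(gD⁵h_f/L)·ln[ε/(3.7D) + √(3.17ν²L/(gD³h_f))]
√(gD⁵h_f/L) = √(9.81·0.215⁵·4.13/193) = 0.009820
ε/(3.7D) = 6.29×10^-5; √(3.17ν²L/(gD³h_f)) = 3.08×10^-5
Q = -0.965·0.009820·ln(9.369×10^-5) = 0.08790 m³/s
Check: V = 2.42 m/s, Re = 6.58×10^5, f = 0.01549, h_f = 4.16 m ≈ 4.13 m ✓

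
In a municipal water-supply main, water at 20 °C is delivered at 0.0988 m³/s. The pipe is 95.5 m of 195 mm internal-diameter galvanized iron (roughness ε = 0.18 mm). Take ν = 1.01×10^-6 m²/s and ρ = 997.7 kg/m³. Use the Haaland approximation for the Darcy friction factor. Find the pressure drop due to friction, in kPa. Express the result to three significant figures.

Δp ≈ 52.8 kPa

V = 4Q/(πD²) = 4·0.0988/(π·0.195²) = 3.308 m/s
Re = VD/ν = 3.308·0.195/1.01×10^-6 = 6.39×10^5 → turbulent
ε/D = 0.18/195 = 9.23×10^-4
Haaland: f = 0.01973
h_f = f(L/D)V²/(2g) = 0.01973·(95.5/0.195)·3.308²/(2·9.81) = 5.391 m
Δp = ρg·h_f = 997.7·9.81·5.391 = 52.76 kPa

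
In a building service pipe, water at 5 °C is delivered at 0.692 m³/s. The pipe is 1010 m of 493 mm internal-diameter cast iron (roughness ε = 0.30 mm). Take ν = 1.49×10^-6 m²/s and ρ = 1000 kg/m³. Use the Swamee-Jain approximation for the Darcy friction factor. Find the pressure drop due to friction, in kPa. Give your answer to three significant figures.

Δp ≈ 241 kPa

V = 4Q/(πD²) = 4·0.692/(π·0.493²) = 3.625 m/s
Re = VD/ν = 3.625·0.493/1.49×10^-6 = 1.20×10^6 → turbulent
ε/D = 0.30/493 = 6.09×10^-4
Swamee-Jain: f = 0.01792
h_f = f(L/D)V²/(2g) = 0.01792·(1010/0.493)·3.625²/(2·9.81) = 24.58 m
Δp = ρg·h_f = 1000·9.81·24.58 = 241.2 kPa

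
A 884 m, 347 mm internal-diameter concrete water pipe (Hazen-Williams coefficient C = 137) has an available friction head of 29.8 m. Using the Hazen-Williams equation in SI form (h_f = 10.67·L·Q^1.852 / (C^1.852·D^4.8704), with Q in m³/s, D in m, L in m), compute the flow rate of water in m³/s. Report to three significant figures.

Q ≈ 0.378 m³/s

Rearranging: Q = [h_f·C^1.852·D^4.8704 / (10.67·L)]^(1/1.852)
Q = [29.8·137^1.852·0.347^4.8704 / (10.67·884)]^0.540 = 0.3782 m³/s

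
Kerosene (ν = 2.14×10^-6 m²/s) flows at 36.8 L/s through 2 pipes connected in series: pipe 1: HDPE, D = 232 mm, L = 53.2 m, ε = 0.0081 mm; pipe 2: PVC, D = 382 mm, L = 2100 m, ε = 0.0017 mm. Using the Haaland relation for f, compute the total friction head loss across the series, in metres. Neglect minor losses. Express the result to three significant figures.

H ≈ 0.742 m

Pipe 1: V = 0.8705 m/s, Re = 9.44×10^4, ε/D = 3.49×10^-5, f = 0.01818, h_1 = f(L/D)V²/2g = 0.1610 m
Pipe 2: V = 0.3211 m/s, Re = 5.73×10^4, ε/D = 4.45×10^-6, f = 0.02010, h_2 = f(L/D)V²/2g = 0.5807 m
Series → Q common, losses add: H = Σh = 0.7417 m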